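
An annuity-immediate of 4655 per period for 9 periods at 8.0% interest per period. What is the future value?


FV = PMT * ((1+i)^n - 1) / i
= 4655 * ((1.08)^9 - 1) / 0.08
= 4655 * (1.999005 - 1) / 0.08
= 58129.5817


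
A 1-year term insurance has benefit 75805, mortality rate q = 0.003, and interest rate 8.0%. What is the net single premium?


NSP = benefit * q * v
v = 1/(1+i) = 0.925926
NSP = 75805 * 0.003 * 0.925926
= 210.5694


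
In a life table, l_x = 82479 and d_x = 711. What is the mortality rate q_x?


q_x = d_x / l_x
= 711 / 82479
= 0.0086


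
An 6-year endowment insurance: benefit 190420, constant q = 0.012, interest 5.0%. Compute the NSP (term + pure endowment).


Term component = 11275.045
Pure endowment = 6_p_x * v^6 * benefit = 0.930126 * 0.746215 * 190420 = 132165.6006
NSP = 143440.6457


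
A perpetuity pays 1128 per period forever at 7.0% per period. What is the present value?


PV = PMT / i
= 1128 / 0.07
= 16114.2857


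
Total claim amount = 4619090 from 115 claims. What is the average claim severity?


severity = total / number
= 4619090 / 115
= 40166.0


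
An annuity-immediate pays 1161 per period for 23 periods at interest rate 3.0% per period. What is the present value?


PV = PMT * (1 - (1+i)^(-n)) / i
= 1161 * (1 - (1+0.03)^(-23)) / 0.03
= 1161 * (1 - 0.506692) / 0.03
= 1161 * 16.443608
= 19091.0293


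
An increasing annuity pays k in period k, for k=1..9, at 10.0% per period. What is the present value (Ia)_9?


(Ia)_n = sum_{k=1}^{n} k * v^k, v = 1/(1+i)
v = 0.909091
Sum computed term by term:
(Ia)_9 = 25.1805


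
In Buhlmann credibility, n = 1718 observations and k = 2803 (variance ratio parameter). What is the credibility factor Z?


Z = n / (n + k)
= 1718 / (1718 + 2803)
= 1718 / 4521
= 0.38


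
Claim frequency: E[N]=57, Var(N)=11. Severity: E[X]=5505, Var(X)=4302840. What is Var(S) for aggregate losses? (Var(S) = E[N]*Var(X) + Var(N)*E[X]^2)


Var(S) = E[N]*Var(X) + Var(N)*E[X]^2
= 57*4302840 + 11*5505^2
= 245261880 + 333355275
= 5.7862e+08


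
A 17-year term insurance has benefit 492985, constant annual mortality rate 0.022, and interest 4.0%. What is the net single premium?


NSP = benefit * sum_{k=0}^{n-1} k_p_x * q * v^(k+1)
With constant q=0.022, v=0.961538
Sum = 0.230036
NSP = 492985 * 0.230036
= 113404.1926


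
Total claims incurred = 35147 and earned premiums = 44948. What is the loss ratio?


Loss ratio = claims / premiums
= 35147 / 44948
= 0.7819


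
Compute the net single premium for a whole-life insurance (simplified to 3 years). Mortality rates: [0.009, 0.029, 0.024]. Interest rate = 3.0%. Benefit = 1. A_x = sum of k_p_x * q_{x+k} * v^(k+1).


v = 0.970874
Year 0: k_p_x=1.0, q=0.009, term=0.008738
Year 1: k_p_x=0.991, q=0.029, term=0.027089
Year 2: k_p_x=0.962261, q=0.024, term=0.021135
A_x = 0.057


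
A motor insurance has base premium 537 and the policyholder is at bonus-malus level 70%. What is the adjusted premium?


adjusted = base * BM_level / 100
= 537 * 70 / 100
= 537 * 0.7
= 375.9


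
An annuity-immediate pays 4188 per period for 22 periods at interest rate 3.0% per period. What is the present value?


PV = PMT * (1 - (1+i)^(-n)) / i
= 4188 * (1 - (1+0.03)^(-22)) / 0.03
= 4188 * (1 - 0.521893) / 0.03
= 4188 * 15.936917
= 66743.8069


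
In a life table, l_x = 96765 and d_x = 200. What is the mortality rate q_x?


q_x = d_x / l_x
= 200 / 96765
= 0.0021


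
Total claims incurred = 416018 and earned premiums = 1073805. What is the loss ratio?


Loss ratio = claims / premiums
= 416018 / 1073805
= 0.3874


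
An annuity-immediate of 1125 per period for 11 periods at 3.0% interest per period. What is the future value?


FV = PMT * ((1+i)^n - 1) / i
= 1125 * ((1.03)^11 - 1) / 0.03
= 1125 * (1.384234 - 1) / 0.03
= 14408.7702


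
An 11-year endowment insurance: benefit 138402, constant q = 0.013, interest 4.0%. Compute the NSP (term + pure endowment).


Term component = 14852.1269
Pure endowment = 11_p_x * v^11 * benefit = 0.865942 * 0.649581 * 138402 = 77851.0211
NSP = 92703.148


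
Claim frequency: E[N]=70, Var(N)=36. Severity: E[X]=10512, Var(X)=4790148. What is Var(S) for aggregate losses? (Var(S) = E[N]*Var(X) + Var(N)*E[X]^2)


Var(S) = E[N]*Var(X) + Var(N)*E[X]^2
= 70*4790148 + 36*10512^2
= 335310360 + 3978077184
= 4.3134e+09


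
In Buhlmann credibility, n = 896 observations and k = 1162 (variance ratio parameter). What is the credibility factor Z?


Z = n / (n + k)
= 896 / (896 + 1162)
= 896 / 2058
= 0.4354


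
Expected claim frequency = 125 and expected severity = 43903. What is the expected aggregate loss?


E[S] = E[N] * E[X]
= 125 * 43903
= 5.4879e+06


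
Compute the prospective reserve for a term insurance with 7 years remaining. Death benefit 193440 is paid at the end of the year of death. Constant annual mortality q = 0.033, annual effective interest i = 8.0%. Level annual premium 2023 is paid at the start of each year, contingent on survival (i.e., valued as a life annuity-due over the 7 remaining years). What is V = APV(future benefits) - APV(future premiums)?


v = 1/(1+i) = 0.925926
APV(future benefits) per unit = sum_{k=0}^{6} k_p_x * q * v^(k+1) = 0.157308
APV(future benefits) = 193440 * 0.157308 = 30429.7433
Life annuity-due factor ä_{x:7} = sum_{k=0}^{6} k_p_x * v^k = 5.148276
APV(future premiums) = 2023 * 5.148276 = 10414.9623
V = 30429.7433 - 10414.9623
= 20014.781


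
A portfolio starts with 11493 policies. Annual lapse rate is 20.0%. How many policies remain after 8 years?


remaining = initial * (1 - lapse)^years
= 11493 * (1 - 0.2)^8
= 11493 * 0.167772
= 1928.2054


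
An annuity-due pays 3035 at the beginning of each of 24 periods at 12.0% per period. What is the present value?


PV_due = PMT * (1-(1+i)^(-n))/i * (1+i)
PV_immediate = 23625.3985
PV_due = 23625.3985 * 1.12
= 26460.4463


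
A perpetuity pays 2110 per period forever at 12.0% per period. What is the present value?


PV = PMT / i
= 2110 / 0.12
= 17583.3333


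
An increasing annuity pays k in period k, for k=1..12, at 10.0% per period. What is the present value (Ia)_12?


(Ia)_n = sum_{k=1}^{n} k * v^k, v = 1/(1+i)
v = 0.909091
Sum computed term by term:
(Ia)_12 = 36.7149


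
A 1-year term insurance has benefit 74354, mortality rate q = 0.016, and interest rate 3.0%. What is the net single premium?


NSP = benefit * q * v
v = 1/(1+i) = 0.970874
NSP = 74354 * 0.016 * 0.970874
= 1155.0136


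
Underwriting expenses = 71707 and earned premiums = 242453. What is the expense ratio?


Expense ratio = expenses / premiums
= 71707 / 242453
= 0.2958


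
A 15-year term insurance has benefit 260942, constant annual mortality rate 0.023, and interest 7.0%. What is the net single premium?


NSP = benefit * sum_{k=0}^{n-1} k_p_x * q * v^(k+1)
With constant q=0.023, v=0.934579
Sum = 0.184084
NSP = 260942 * 0.184084
= 48035.3073


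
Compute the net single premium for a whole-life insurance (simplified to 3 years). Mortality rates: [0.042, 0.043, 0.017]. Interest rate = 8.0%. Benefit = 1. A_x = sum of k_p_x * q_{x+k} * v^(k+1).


v = 0.925926
Year 0: k_p_x=1.0, q=0.042, term=0.038889
Year 1: k_p_x=0.958, q=0.043, term=0.035317
Year 2: k_p_x=0.916806, q=0.017, term=0.012372
A_x = 0.0866


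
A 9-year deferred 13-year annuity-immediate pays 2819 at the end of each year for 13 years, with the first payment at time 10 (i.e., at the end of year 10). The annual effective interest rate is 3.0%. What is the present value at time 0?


PV at time 9 of the 13-year annuity-immediate:
a_n = 2819 * (1-(1+0.03)^(-13))/0.03 = 29979.9391
Discount back 9 years to time 0:
PV = 29979.9391 * (1+0.03)^(-9)
= 29979.9391 * 0.766417
= 22977.1269


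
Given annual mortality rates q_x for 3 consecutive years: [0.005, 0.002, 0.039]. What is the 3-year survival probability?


p_k = 1 - q_k for each year
Survival = product of (1 - q_k)
= 0.995 * 0.998 * 0.961
= 0.9543


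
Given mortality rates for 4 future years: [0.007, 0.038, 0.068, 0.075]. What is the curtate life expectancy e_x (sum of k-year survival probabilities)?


e_x = sum_{k=1}^{n} k_p_x
k_p_x values:
  1_p_x = 0.993
  2_p_x = 0.955266
  3_p_x = 0.890308
  4_p_x = 0.823535
e_x = 3.6621


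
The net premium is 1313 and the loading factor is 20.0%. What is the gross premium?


Gross = net * (1 + loading)
= 1313 * (1 + 0.2)
= 1313 * 1.2
= 1575.6


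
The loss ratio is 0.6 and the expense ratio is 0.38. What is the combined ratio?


Combined ratio = loss ratio + expense ratio
= 0.6 + 0.38
= 0.98


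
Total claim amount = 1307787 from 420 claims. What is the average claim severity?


severity = total / number
= 1307787 / 420
= 3113.7786


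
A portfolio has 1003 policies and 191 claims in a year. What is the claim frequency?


frequency = claims / policies
= 191 / 1003
= 0.1904


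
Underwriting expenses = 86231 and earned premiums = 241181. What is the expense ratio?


Expense ratio = expenses / premiums
= 86231 / 241181
= 0.3575


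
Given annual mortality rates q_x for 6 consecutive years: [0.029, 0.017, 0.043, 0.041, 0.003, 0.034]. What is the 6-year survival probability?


p_k = 1 - q_k for each year
Survival = product of (1 - q_k)
= 0.971 * 0.983 * 0.957 * 0.959 * 0.997 * 0.966
= 0.8437


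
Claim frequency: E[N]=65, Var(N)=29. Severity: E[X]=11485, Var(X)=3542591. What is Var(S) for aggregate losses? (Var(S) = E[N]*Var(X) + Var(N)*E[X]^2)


Var(S) = E[N]*Var(X) + Var(N)*E[X]^2
= 65*3542591 + 29*11485^2
= 230268415 + 3825251525
= 4.0555e+09


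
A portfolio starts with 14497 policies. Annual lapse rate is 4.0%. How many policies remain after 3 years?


remaining = initial * (1 - lapse)^years
= 14497 * (1 - 0.04)^3
= 14497 * 0.884736
= 12826.0178


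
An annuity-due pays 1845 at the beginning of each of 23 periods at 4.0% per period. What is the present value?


PV_due = PMT * (1-(1+i)^(-n))/i * (1+i)
PV_immediate = 27410.8729
PV_due = 27410.8729 * 1.04
= 28507.3078


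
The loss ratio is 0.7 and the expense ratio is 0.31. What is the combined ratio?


Combined ratio = loss ratio + expense ratio
= 0.7 + 0.31
= 1.01


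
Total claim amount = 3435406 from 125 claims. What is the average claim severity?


severity = total / number
= 3435406 / 125
= 27483.248


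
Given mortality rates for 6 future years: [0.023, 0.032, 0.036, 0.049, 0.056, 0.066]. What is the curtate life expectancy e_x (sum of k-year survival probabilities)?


e_x = sum_{k=1}^{n} k_p_x
k_p_x values:
  1_p_x = 0.977
  2_p_x = 0.945736
  3_p_x = 0.91169
  4_p_x = 0.867017
  5_p_x = 0.818464
  6_p_x = 0.764445
e_x = 5.2844


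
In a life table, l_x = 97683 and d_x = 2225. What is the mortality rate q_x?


q_x = d_x / l_x
= 2225 / 97683
= 0.0228


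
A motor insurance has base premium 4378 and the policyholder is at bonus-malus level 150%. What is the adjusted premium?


adjusted = base * BM_level / 100
= 4378 * 150 / 100
= 4378 * 1.5
= 6567.0


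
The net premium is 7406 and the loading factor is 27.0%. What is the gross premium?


Gross = net * (1 + loading)
= 7406 * (1 + 0.27)
= 7406 * 1.27
= 9405.62


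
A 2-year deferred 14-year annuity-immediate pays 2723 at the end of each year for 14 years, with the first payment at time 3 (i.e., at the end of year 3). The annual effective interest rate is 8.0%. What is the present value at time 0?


PV at time 2 of the 14-year annuity-immediate:
a_n = 2723 * (1-(1+0.08)^(-14))/0.08 = 22449.0573
Discount back 2 years to time 0:
PV = 22449.0573 * (1+0.08)^(-2)
= 22449.0573 * 0.857339
= 19246.4483


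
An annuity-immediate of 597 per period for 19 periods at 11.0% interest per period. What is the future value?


FV = PMT * ((1+i)^n - 1) / i
= 597 * ((1.11)^19 - 1) / 0.11
= 597 * (7.263344 - 1) / 0.11
= 33992.8746


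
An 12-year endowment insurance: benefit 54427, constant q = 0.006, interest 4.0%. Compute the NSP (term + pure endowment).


Term component = 2973.9801
Pure endowment = 12_p_x * v^12 * benefit = 0.930329 * 0.624597 * 54427 = 31626.4858
NSP = 34600.4659


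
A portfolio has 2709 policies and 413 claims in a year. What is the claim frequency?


frequency = claims / policies
= 413 / 2709
= 0.1525


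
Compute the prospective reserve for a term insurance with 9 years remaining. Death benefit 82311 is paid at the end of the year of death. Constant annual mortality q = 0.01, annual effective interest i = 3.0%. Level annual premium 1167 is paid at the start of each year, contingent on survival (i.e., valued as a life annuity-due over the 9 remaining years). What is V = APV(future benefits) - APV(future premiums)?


v = 1/(1+i) = 0.970874
APV(future benefits) per unit = sum_{k=0}^{8} k_p_x * q * v^(k+1) = 0.074966
APV(future benefits) = 82311 * 0.074966 = 6170.549
Life annuity-due factor ä_{x:9} = sum_{k=0}^{8} k_p_x * v^k = 7.721526
APV(future premiums) = 1167 * 7.721526 = 9011.0211
V = 6170.549 - 9011.0211
= -2840.4721


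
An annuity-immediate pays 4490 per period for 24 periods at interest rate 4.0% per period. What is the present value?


PV = PMT * (1 - (1+i)^(-n)) / i
= 4490 * (1 - (1+0.04)^(-24)) / 0.04
= 4490 * (1 - 0.390121) / 0.04
= 4490 * 15.246963
= 68458.8645


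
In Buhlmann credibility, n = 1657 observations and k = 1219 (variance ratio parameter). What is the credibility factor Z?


Z = n / (n + k)
= 1657 / (1657 + 1219)
= 1657 / 2876
= 0.5761


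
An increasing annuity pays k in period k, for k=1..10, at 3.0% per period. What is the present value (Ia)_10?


(Ia)_n = sum_{k=1}^{n} k * v^k, v = 1/(1+i)
v = 0.970874
Sum computed term by term:
(Ia)_10 = 44.839


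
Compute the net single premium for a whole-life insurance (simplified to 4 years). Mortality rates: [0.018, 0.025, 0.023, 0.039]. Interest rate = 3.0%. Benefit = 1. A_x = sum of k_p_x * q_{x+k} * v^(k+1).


v = 0.970874
Year 0: k_p_x=1.0, q=0.018, term=0.017476
Year 1: k_p_x=0.982, q=0.025, term=0.023141
Year 2: k_p_x=0.95745, q=0.023, term=0.020153
Year 3: k_p_x=0.935429, q=0.039, term=0.032414
A_x = 0.0932


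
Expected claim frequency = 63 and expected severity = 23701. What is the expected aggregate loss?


E[S] = E[N] * E[X]
= 63 * 23701
= 1.4932e+06


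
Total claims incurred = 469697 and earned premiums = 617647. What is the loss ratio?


Loss ratio = claims / premiums
= 469697 / 617647
= 0.7605


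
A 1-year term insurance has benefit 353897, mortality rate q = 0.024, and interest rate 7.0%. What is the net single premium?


NSP = benefit * q * v
v = 1/(1+i) = 0.934579
NSP = 353897 * 0.024 * 0.934579
= 7937.8766


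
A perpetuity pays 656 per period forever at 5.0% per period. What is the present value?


PV = PMT / i
= 656 / 0.05
= 13120.0


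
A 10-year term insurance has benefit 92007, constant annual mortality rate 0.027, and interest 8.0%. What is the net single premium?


NSP = benefit * sum_{k=0}^{n-1} k_p_x * q * v^(k+1)
With constant q=0.027, v=0.925926
Sum = 0.163443
NSP = 92007 * 0.163443
= 15037.8798


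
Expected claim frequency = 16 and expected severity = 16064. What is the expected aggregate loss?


E[S] = E[N] * E[X]
= 16 * 16064
= 257024


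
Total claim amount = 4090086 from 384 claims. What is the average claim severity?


severity = total / number
= 4090086 / 384
= 10651.2656


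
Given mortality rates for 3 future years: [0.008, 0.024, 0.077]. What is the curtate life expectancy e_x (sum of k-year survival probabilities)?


e_x = sum_{k=1}^{n} k_p_x
k_p_x values:
  1_p_x = 0.992
  2_p_x = 0.968192
  3_p_x = 0.893641
e_x = 2.8538


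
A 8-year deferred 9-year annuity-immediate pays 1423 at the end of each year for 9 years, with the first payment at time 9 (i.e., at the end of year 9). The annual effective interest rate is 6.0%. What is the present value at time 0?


PV at time 8 of the 9-year annuity-immediate:
a_n = 1423 * (1-(1+0.06)^(-9))/0.06 = 9678.8081
Discount back 8 years to time 0:
PV = 9678.8081 * (1+0.06)^(-8)
= 9678.8081 * 0.627412
= 6072.6039


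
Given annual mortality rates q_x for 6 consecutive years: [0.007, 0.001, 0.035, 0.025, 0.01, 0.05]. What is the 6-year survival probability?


p_k = 1 - q_k for each year
Survival = product of (1 - q_k)
= 0.993 * 0.999 * 0.965 * 0.975 * 0.99 * 0.95
= 0.8778


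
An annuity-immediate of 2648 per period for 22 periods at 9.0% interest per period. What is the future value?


FV = PMT * ((1+i)^n - 1) / i
= 2648 * ((1.09)^22 - 1) / 0.09
= 2648 * (6.6586 - 1) / 0.09
= 166488.5994


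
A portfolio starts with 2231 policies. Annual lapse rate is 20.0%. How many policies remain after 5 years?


remaining = initial * (1 - lapse)^years
= 2231 * (1 - 0.2)^5
= 2231 * 0.32768
= 731.0541


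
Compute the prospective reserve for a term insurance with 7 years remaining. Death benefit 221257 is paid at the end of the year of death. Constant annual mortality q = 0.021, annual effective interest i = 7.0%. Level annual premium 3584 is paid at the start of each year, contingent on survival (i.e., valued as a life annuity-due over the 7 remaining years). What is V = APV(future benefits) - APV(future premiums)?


v = 1/(1+i) = 0.934579
APV(future benefits) per unit = sum_{k=0}^{6} k_p_x * q * v^(k+1) = 0.106898
APV(future benefits) = 221257 * 0.106898 = 23651.9403
Life annuity-due factor ä_{x:7} = sum_{k=0}^{6} k_p_x * v^k = 5.44671
APV(future premiums) = 3584 * 5.44671 = 19521.008
V = 23651.9403 - 19521.008
= 4130.9323


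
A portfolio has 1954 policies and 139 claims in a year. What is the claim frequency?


frequency = claims / policies
= 139 / 1954
= 0.0711


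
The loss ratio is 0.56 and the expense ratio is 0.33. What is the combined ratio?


Combined ratio = loss ratio + expense ratio
= 0.56 + 0.33
= 0.89


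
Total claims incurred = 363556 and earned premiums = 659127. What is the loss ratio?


Loss ratio = claims / premiums
= 363556 / 659127
= 0.5516


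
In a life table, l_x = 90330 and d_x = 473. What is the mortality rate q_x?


q_x = d_x / l_x
= 473 / 90330
= 0.0052


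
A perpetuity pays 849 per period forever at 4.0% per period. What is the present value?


PV = PMT / i
= 849 / 0.04
= 21225.0


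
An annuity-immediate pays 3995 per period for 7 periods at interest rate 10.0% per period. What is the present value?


PV = PMT * (1 - (1+i)^(-n)) / i
= 3995 * (1 - (1+0.1)^(-7)) / 0.1
= 3995 * (1 - 0.513158) / 0.1
= 3995 * 4.868419
= 19449.3332


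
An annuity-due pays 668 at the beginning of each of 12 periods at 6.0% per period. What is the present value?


PV_due = PMT * (1-(1+i)^(-n))/i * (1+i)
PV_immediate = 5600.4078
PV_due = 5600.4078 * 1.06
= 5936.4322


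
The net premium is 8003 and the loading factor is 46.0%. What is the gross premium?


Gross = net * (1 + loading)
= 8003 * (1 + 0.46)
= 8003 * 1.46
= 11684.38


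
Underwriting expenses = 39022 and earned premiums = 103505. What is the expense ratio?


Expense ratio = expenses / premiums
= 39022 / 103505
= 0.377


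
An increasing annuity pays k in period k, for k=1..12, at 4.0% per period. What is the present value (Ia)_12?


(Ia)_n = sum_{k=1}^{n} k * v^k, v = 1/(1+i)
v = 0.961538
Sum computed term by term:
(Ia)_12 = 56.6328


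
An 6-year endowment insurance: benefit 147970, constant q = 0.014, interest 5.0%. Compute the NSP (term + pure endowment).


Term component = 10173.832
Pure endowment = 6_p_x * v^6 * benefit = 0.918886 * 0.746215 * 147970 = 101461.0539
NSP = 111634.8858


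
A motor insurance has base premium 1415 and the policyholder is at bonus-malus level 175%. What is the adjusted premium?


adjusted = base * BM_level / 100
= 1415 * 175 / 100
= 1415 * 1.75
= 2476.25


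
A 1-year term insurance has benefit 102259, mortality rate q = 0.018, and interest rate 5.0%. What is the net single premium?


NSP = benefit * q * v
v = 1/(1+i) = 0.952381
NSP = 102259 * 0.018 * 0.952381
= 1753.0114


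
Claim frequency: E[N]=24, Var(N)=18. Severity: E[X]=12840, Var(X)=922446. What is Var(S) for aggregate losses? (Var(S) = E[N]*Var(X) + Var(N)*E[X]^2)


Var(S) = E[N]*Var(X) + Var(N)*E[X]^2
= 24*922446 + 18*12840^2
= 22138704 + 2967580800
= 2.9897e+09


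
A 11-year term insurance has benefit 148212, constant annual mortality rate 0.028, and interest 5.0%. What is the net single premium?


NSP = benefit * sum_{k=0}^{n-1} k_p_x * q * v^(k+1)
With constant q=0.028, v=0.952381
Sum = 0.205403
NSP = 148212 * 0.205403
= 30443.1986


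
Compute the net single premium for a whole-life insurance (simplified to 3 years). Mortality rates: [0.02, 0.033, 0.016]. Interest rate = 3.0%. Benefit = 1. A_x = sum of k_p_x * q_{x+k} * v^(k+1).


v = 0.970874
Year 0: k_p_x=1.0, q=0.02, term=0.019417
Year 1: k_p_x=0.98, q=0.033, term=0.030484
Year 2: k_p_x=0.94766, q=0.016, term=0.013876
A_x = 0.0638


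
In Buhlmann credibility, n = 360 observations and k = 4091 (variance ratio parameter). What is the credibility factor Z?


Z = n / (n + k)
= 360 / (360 + 4091)
= 360 / 4451
= 0.0809


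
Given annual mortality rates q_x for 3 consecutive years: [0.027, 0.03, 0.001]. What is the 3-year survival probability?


p_k = 1 - q_k for each year
Survival = product of (1 - q_k)
= 0.973 * 0.97 * 0.999
= 0.9429


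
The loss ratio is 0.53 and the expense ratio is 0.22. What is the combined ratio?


Combined ratio = loss ratio + expense ratio
= 0.53 + 0.22
= 0.75


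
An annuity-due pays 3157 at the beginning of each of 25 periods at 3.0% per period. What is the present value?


PV_due = PMT * (1-(1+i)^(-n))/i * (1+i)
PV_immediate = 54973.3073
PV_due = 54973.3073 * 1.03
= 56622.5065


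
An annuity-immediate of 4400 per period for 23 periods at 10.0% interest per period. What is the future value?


FV = PMT * ((1+i)^n - 1) / i
= 4400 * ((1.1)^23 - 1) / 0.1
= 4400 * (8.954302 - 1) / 0.1
= 349989.307


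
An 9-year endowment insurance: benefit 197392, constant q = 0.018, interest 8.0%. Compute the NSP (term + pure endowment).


Term component = 20854.0831
Pure endowment = 9_p_x * v^9 * benefit = 0.849187 * 0.500249 * 197392 = 83853.1029
NSP = 104707.1861


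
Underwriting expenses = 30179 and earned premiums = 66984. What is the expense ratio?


Expense ratio = expenses / premiums
= 30179 / 66984
= 0.4505


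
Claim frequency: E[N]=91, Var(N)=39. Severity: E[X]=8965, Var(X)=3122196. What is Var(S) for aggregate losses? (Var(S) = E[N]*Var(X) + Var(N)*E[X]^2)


Var(S) = E[N]*Var(X) + Var(N)*E[X]^2
= 91*3122196 + 39*8965^2
= 284119836 + 3134477775
= 3.4186e+09


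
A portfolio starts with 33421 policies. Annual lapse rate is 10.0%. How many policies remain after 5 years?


remaining = initial * (1 - lapse)^years
= 33421 * (1 - 0.1)^5
= 33421 * 0.59049
= 19734.7663


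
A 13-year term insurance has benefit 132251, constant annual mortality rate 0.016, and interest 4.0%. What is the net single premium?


NSP = benefit * sum_{k=0}^{n-1} k_p_x * q * v^(k+1)
With constant q=0.016, v=0.961538
Sum = 0.14658
NSP = 132251 * 0.14658
= 19385.3235


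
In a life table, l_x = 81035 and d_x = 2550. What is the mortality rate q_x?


q_x = d_x / l_x
= 2550 / 81035
= 0.0315


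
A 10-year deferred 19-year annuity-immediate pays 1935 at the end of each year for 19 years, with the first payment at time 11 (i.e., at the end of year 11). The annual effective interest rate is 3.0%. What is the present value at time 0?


PV at time 10 of the 19-year annuity-immediate:
a_n = 1935 * (1-(1+0.03)^(-19))/0.03 = 27716.5513
Discount back 10 years to time 0:
PV = 27716.5513 * (1+0.03)^(-10)
= 27716.5513 * 0.744094
= 20623.7171


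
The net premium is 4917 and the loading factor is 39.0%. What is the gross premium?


Gross = net * (1 + loading)
= 4917 * (1 + 0.39)
= 4917 * 1.39
= 6834.63


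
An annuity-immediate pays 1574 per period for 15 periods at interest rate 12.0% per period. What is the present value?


PV = PMT * (1 - (1+i)^(-n)) / i
= 1574 * (1 - (1+0.12)^(-15)) / 0.12
= 1574 * (1 - 0.182696) / 0.12
= 1574 * 6.810864
= 10720.3007


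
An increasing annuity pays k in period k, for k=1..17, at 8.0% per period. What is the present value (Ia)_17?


(Ia)_n = sum_{k=1}^{n} k * v^k, v = 1/(1+i)
v = 0.925926
Sum computed term by term:
(Ia)_17 = 65.71


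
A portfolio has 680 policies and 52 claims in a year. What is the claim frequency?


frequency = claims / policies
= 52 / 680
= 0.0765


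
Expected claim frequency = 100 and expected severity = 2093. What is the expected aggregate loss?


E[S] = E[N] * E[X]
= 100 * 2093
= 209300


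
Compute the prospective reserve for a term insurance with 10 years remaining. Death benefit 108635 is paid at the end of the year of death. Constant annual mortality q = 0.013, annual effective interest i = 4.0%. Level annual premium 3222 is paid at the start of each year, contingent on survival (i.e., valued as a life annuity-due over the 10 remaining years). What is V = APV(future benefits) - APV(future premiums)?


v = 1/(1+i) = 0.961538
APV(future benefits) per unit = sum_{k=0}^{9} k_p_x * q * v^(k+1) = 0.099903
APV(future benefits) = 108635 * 0.099903 = 10852.9298
Life annuity-due factor ä_{x:10} = sum_{k=0}^{9} k_p_x * v^k = 7.992216
APV(future premiums) = 3222 * 7.992216 = 25750.92
V = 10852.9298 - 25750.92
= -14897.9902


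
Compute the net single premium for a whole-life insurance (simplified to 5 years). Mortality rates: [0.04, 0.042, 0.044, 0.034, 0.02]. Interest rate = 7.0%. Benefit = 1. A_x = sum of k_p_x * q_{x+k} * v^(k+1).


v = 0.934579
Year 0: k_p_x=1.0, q=0.04, term=0.037383
Year 1: k_p_x=0.96, q=0.042, term=0.035217
Year 2: k_p_x=0.91968, q=0.044, term=0.033032
Year 3: k_p_x=0.879214, q=0.034, term=0.022805
Year 4: k_p_x=0.849321, q=0.02, term=0.012111
A_x = 0.1405


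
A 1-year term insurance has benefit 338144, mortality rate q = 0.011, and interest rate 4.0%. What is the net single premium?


NSP = benefit * q * v
v = 1/(1+i) = 0.961538
NSP = 338144 * 0.011 * 0.961538
= 3576.5231


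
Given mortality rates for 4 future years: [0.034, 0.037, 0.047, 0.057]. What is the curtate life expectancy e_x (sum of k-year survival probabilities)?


e_x = sum_{k=1}^{n} k_p_x
k_p_x values:
  1_p_x = 0.966
  2_p_x = 0.930258
  3_p_x = 0.886536
  4_p_x = 0.836003
e_x = 3.6188


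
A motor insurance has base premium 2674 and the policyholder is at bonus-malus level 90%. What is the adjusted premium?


adjusted = base * BM_level / 100
= 2674 * 90 / 100
= 2674 * 0.9
= 2406.6


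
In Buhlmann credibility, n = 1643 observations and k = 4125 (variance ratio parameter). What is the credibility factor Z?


Z = n / (n + k)
= 1643 / (1643 + 4125)
= 1643 / 5768
= 0.2848


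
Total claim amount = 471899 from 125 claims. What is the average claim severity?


severity = total / number
= 471899 / 125
= 3775.192


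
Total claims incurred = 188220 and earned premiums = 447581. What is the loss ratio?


Loss ratio = claims / premiums
= 188220 / 447581
= 0.4205


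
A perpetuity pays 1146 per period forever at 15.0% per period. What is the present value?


PV = PMT / i
= 1146 / 0.15
= 7640.0


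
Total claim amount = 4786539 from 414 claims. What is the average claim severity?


severity = total / number
= 4786539 / 414
= 11561.6884


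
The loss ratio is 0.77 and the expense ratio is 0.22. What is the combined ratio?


Combined ratio = loss ratio + expense ratio
= 0.77 + 0.22
= 0.99


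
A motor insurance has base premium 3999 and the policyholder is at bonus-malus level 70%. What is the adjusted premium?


adjusted = base * BM_level / 100
= 3999 * 70 / 100
= 3999 * 0.7
= 2799.3


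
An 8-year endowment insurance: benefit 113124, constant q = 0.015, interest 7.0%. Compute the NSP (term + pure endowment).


Term component = 9667.5762
Pure endowment = 8_p_x * v^8 * benefit = 0.886115 * 0.582009 * 113124 = 58341.0681
NSP = 68008.6443


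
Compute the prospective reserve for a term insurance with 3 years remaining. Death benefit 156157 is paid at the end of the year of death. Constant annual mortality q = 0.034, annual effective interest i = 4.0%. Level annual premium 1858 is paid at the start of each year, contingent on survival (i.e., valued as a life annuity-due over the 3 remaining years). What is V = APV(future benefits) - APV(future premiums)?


v = 1/(1+i) = 0.961538
APV(future benefits) per unit = sum_{k=0}^{2} k_p_x * q * v^(k+1) = 0.091264
APV(future benefits) = 156157 * 0.091264 = 14251.4952
Life annuity-due factor ä_{x:3} = sum_{k=0}^{2} k_p_x * v^k = 2.791601
APV(future premiums) = 1858 * 2.791601 = 5186.7953
V = 14251.4952 - 5186.7953
= 9064.6999


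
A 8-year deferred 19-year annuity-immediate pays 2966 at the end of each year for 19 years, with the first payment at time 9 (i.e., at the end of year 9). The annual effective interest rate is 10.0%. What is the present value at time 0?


PV at time 8 of the 19-year annuity-immediate:
a_n = 2966 * (1-(1+0.1)^(-19))/0.1 = 24810.353
Discount back 8 years to time 0:
PV = 24810.353 * (1+0.1)^(-8)
= 24810.353 * 0.466507
= 11574.2128


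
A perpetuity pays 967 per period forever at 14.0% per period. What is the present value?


PV = PMT / i
= 967 / 0.14
= 6907.1429


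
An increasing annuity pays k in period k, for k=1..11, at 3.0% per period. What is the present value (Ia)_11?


(Ia)_n = sum_{k=1}^{n} k * v^k, v = 1/(1+i)
v = 0.970874
Sum computed term by term:
(Ia)_11 = 52.7856


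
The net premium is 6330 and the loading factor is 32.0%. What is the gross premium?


Gross = net * (1 + loading)
= 6330 * (1 + 0.32)
= 6330 * 1.32
= 8355.6


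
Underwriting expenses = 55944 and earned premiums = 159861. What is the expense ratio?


Expense ratio = expenses / premiums
= 55944 / 159861
= 0.35


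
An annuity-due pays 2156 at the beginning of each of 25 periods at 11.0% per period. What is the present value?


PV_due = PMT * (1-(1+i)^(-n))/i * (1+i)
PV_immediate = 18157.2815
PV_due = 18157.2815 * 1.11
= 20154.5825


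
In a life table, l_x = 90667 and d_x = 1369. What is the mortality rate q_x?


q_x = d_x / l_x
= 1369 / 90667
= 0.0151


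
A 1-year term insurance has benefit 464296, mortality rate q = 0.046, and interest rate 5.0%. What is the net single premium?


NSP = benefit * q * v
v = 1/(1+i) = 0.952381
NSP = 464296 * 0.046 * 0.952381
= 20340.5867


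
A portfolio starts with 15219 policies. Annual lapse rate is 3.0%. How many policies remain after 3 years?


remaining = initial * (1 - lapse)^years
= 15219 * (1 - 0.03)^3
= 15219 * 0.912673
= 13889.9704


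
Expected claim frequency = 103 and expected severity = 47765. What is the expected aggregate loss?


E[S] = E[N] * E[X]
= 103 * 47765
= 4.9198e+06


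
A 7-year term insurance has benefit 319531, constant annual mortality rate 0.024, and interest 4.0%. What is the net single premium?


NSP = benefit * sum_{k=0}^{n-1} k_p_x * q * v^(k+1)
With constant q=0.024, v=0.961538
Sum = 0.134593
NSP = 319531 * 0.134593
= 43006.723


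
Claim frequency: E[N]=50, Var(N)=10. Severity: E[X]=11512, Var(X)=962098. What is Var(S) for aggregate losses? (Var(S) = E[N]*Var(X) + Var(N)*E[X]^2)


Var(S) = E[N]*Var(X) + Var(N)*E[X]^2
= 50*962098 + 10*11512^2
= 48104900 + 1325261440
= 1.3734e+09


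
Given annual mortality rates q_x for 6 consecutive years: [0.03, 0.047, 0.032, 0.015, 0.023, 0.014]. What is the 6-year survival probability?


p_k = 1 - q_k for each year
Survival = product of (1 - q_k)
= 0.97 * 0.953 * 0.968 * 0.985 * 0.977 * 0.986
= 0.8491


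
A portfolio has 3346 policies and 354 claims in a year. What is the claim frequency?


frequency = claims / policies
= 354 / 3346
= 0.1058


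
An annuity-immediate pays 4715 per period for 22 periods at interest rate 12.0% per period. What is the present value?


PV = PMT * (1 - (1+i)^(-n)) / i
= 4715 * (1 - (1+0.12)^(-22)) / 0.12
= 4715 * (1 - 0.082643) / 0.12
= 4715 * 7.644646
= 36044.5047


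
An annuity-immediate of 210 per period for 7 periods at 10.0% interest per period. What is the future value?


FV = PMT * ((1+i)^n - 1) / i
= 210 * ((1.1)^7 - 1) / 0.1
= 210 * (1.948717 - 1) / 0.1
= 1992.3059


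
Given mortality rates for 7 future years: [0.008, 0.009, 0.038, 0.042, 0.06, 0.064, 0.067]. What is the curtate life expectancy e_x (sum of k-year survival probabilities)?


e_x = sum_{k=1}^{n} k_p_x
k_p_x values:
  1_p_x = 0.992
  2_p_x = 0.983072
  3_p_x = 0.945715
  4_p_x = 0.905995
  5_p_x = 0.851636
  6_p_x = 0.797131
  7_p_x = 0.743723
e_x = 6.2193


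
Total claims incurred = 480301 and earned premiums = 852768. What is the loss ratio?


Loss ratio = claims / premiums
= 480301 / 852768
= 0.5632


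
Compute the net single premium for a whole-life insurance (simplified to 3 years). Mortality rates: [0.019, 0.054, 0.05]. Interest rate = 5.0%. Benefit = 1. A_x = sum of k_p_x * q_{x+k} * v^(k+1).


v = 0.952381
Year 0: k_p_x=1.0, q=0.019, term=0.018095
Year 1: k_p_x=0.981, q=0.054, term=0.048049
Year 2: k_p_x=0.928026, q=0.05, term=0.040083
A_x = 0.1062


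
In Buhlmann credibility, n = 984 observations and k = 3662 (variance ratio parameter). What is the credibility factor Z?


Z = n / (n + k)
= 984 / (984 + 3662)
= 984 / 4646
= 0.2118


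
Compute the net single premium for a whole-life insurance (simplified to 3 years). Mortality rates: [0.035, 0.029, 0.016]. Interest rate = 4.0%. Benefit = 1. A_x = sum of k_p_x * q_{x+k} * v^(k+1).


v = 0.961538
Year 0: k_p_x=1.0, q=0.035, term=0.033654
Year 1: k_p_x=0.965, q=0.029, term=0.025874
Year 2: k_p_x=0.937015, q=0.016, term=0.013328
A_x = 0.0729


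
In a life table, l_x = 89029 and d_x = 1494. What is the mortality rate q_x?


q_x = d_x / l_x
= 1494 / 89029
= 0.0168


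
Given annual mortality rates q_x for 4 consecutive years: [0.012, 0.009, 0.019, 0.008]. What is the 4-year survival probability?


p_k = 1 - q_k for each year
Survival = product of (1 - q_k)
= 0.988 * 0.991 * 0.981 * 0.992
= 0.9528


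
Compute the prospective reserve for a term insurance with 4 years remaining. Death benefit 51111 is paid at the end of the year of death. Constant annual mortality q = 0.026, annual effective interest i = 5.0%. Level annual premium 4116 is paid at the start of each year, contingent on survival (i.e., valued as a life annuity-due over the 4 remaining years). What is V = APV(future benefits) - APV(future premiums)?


v = 1/(1+i) = 0.952381
APV(future benefits) per unit = sum_{k=0}^{3} k_p_x * q * v^(k+1) = 0.088803
APV(future benefits) = 51111 * 0.088803 = 4538.8305
Life annuity-due factor ä_{x:4} = sum_{k=0}^{3} k_p_x * v^k = 3.586291
APV(future premiums) = 4116 * 3.586291 = 14761.1741
V = 4538.8305 - 14761.1741
= -10222.3436


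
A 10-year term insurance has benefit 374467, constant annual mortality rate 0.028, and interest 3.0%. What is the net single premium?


NSP = benefit * sum_{k=0}^{n-1} k_p_x * q * v^(k+1)
With constant q=0.028, v=0.970874
Sum = 0.21235
NSP = 374467 * 0.21235
= 79518.0891


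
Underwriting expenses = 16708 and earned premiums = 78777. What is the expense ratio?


Expense ratio = expenses / premiums
= 16708 / 78777
= 0.2121


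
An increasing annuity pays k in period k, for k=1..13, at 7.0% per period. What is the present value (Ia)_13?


(Ia)_n = sum_{k=1}^{n} k * v^k, v = 1/(1+i)
v = 0.934579
Sum computed term by term:
(Ia)_13 = 50.6878


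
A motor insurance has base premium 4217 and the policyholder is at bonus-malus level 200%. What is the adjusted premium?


adjusted = base * BM_level / 100
= 4217 * 200 / 100
= 4217 * 2.0
= 8434.0


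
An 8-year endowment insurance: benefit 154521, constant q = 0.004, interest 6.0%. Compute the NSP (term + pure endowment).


Term component = 3789.4921
Pure endowment = 8_p_x * v^8 * benefit = 0.968444 * 0.627412 * 154521 = 93889.1258
NSP = 97678.6179


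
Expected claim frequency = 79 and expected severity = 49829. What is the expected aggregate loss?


E[S] = E[N] * E[X]
= 79 * 49829
= 3.9365e+06


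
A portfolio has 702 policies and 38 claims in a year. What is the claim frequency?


frequency = claims / policies
= 38 / 702
= 0.0541


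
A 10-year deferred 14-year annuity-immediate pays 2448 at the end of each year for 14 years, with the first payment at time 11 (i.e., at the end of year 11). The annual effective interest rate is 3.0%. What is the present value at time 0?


PV at time 10 of the 14-year annuity-immediate:
a_n = 2448 * (1-(1+0.03)^(-14))/0.03 = 27652.787
Discount back 10 years to time 0:
PV = 27652.787 * (1+0.03)^(-10)
= 27652.787 * 0.744094
= 20576.2706


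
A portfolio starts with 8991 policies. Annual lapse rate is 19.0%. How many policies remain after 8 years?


remaining = initial * (1 - lapse)^years
= 8991 * (1 - 0.19)^8
= 8991 * 0.185302
= 1666.0505


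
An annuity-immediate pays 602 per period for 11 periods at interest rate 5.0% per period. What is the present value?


PV = PMT * (1 - (1+i)^(-n)) / i
= 602 * (1 - (1+0.05)^(-11)) / 0.05
= 602 * (1 - 0.584679) / 0.05
= 602 * 8.306414
= 5000.4614


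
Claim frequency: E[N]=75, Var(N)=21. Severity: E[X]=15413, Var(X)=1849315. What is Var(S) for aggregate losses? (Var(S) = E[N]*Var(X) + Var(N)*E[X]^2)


Var(S) = E[N]*Var(X) + Var(N)*E[X]^2
= 75*1849315 + 21*15413^2
= 138698625 + 4988771949
= 5.1275e+09


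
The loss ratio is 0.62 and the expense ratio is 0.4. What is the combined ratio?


Combined ratio = loss ratio + expense ratio
= 0.62 + 0.4
= 1.02


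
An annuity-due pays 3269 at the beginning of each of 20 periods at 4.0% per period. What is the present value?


PV_due = PMT * (1-(1+i)^(-n))/i * (1+i)
PV_immediate = 44426.7768
PV_due = 44426.7768 * 1.04
= 46203.8479


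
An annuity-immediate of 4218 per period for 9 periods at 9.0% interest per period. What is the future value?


FV = PMT * ((1+i)^n - 1) / i
= 4218 * ((1.09)^9 - 1) / 0.09
= 4218 * (2.171893 - 1) / 0.09
= 54922.7317


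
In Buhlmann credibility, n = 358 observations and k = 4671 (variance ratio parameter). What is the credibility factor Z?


Z = n / (n + k)
= 358 / (358 + 4671)
= 358 / 5029
= 0.0712


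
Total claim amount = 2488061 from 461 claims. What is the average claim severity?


severity = total / number
= 2488061 / 461
= 5397.0954


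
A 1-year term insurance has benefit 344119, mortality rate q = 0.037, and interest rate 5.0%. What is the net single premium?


NSP = benefit * q * v
v = 1/(1+i) = 0.952381
NSP = 344119 * 0.037 * 0.952381
= 12126.0981


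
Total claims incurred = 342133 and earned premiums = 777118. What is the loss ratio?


Loss ratio = claims / premiums
= 342133 / 777118
= 0.4403


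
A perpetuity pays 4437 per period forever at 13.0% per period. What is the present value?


PV = PMT / i
= 4437 / 0.13
= 34130.7692


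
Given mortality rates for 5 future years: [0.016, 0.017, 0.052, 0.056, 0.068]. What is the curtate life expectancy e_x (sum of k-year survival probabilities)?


e_x = sum_{k=1}^{n} k_p_x
k_p_x values:
  1_p_x = 0.984
  2_p_x = 0.967272
  3_p_x = 0.916974
  4_p_x = 0.865623
  5_p_x = 0.806761
e_x = 4.5406


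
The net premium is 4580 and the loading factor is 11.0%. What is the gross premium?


Gross = net * (1 + loading)
= 4580 * (1 + 0.11)
= 4580 * 1.11
= 5083.8


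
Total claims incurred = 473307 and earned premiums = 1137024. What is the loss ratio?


Loss ratio = claims / premiums
= 473307 / 1137024
= 0.4163


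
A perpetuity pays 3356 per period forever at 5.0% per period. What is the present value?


PV = PMT / i
= 3356 / 0.05
= 67120.0
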